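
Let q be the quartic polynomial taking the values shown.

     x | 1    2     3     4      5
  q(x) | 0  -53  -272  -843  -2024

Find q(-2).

-57

Forward differences of the values at x = 1, 2, 3, 4, 5:
  q  : 0  -53  -272  -843  -2024
  Δ  : -53  -219  -571  -1181
  Δ^2: -166  -352  -610
  Δ^3: -186  -258
  Δ^4: -72
The fourth differences are constant, confirming degree 4.
Interpolating (Newton forward form) and evaluating at x = -2 gives q(-2) = -57.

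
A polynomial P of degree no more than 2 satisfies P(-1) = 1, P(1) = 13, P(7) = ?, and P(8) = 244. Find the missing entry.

193

The 3 known points determine the degree-2 polynomial uniquely.
Write P(t) = at^2 + bt + c. Substituting each data point gives a linear system:
  a - b + c = 1
  a + b + c = 13
  64a + 8b + c = 244
Solving the system yields a = 3, b = 6, c = 4.
So P(t) = 3t² + 6t + 4.
Then P(7) = 193.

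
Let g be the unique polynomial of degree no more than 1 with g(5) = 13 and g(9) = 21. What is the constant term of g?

3

Write g(s) = as + b. Substituting each data point gives a linear system:
  5a + b = 13
  9a + b = 21
Solving the system yields a = 2, b = 3.
So g(s) = 2s + 3.
The constant term is 3.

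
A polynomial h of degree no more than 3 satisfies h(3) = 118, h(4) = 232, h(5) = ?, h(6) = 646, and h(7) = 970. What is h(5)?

404

On equispaced nodes a degree-3 polynomial has vanishing fourth forward difference, so
  h(3) - 4·h(4) + 6·h(5) - 4·h(6) + h(7) = 0.
Substituting the known values and solving for h(5):
  6·h(5) = 2424
  h(5) = 404.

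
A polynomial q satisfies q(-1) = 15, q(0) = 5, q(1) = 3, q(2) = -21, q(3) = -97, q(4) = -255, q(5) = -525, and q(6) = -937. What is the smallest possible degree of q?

Forward differences of the values at x = -1, 0, 1, 2, 3, 4, 5, 6:
  q  : 15  5  3  -21  -97  -255  -525  -937
  Δ  : -10  -2  -24  -76  -158  -270  -412
  Δ^2: 8  -22  -52  -82  -112  -142
  Δ^3: -30  -30  -30  -30  -30
  Δ^4: 0  0  0  0
  Δ^5: 0  0  0
  Δ^6: 0  0
  Δ^7: 0
The third differences are constant (-30) and nonzero, while all higher differences vanish, so the minimal degree is 3.

3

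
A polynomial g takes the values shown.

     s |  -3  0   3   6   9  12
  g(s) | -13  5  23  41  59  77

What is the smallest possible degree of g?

Forward differences of the values at s = -3, 0, 3, 6, 9, 12:
  g  : -13  5  23  41  59  77
  Δ  : 18  18  18  18  18
  Δ^2: 0  0  0  0
  Δ^3: 0  0  0
  Δ^4: 0  0
  Δ^5: 0
The first differences are constant (18) and nonzero, while all higher differences vanish, so the minimal degree is 1.

1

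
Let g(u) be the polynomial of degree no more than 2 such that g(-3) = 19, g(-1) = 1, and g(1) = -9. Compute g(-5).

Write g(u) = au^2 + bu + c. Substituting each data point gives a linear system:
  9a - 3b + c = 19
  a - b + c = 1
  a + b + c = -9
Solving the system yields a = 1, b = -5, c = -5.
So g(u) = u² - 5u - 5.
Then g(-5) = 45.

45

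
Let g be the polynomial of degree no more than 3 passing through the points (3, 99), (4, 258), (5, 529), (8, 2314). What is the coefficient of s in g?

Write g(s) = as^3 + bs^2 + cs + d. Substituting each data point gives a linear system:
  27a + 9b + 3c + d = 99
  64a + 16b + 4c + d = 258
  125a + 25b + 5c + d = 529
  512a + 64b + 8c + d = 2314
Solving the system yields a = 5, b = -4, c = 2, d = -6.
So g(s) = 5s³ - 4s² + 2s - 6.
The coefficient of s is 2.

2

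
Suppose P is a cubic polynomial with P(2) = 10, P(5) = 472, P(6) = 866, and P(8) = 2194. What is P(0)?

2

Using the Lagrange interpolation formula with nodes 2, 5, 6, 8:
  L_0(t) = (t - 5)(t - 6)(t - 8) / -72
  L_1(t) = (t - 2)(t - 6)(t - 8) / 9
  L_2(t) = (t - 2)(t - 5)(t - 8) / -8
  L_3(t) = (t - 2)(t - 5)(t - 6) / 36
Then P(t) = 10·L_0(t) + 472·L_1(t) + 866·L_2(t) + 2194·L_3(t).
Expanding and collecting terms gives P(t) = 5t^3 - 5t^2 - 6t + 2.
Evaluating at t = 0: P(0) = 2.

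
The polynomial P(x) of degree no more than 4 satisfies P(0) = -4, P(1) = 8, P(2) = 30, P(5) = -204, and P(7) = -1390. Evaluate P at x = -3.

Write P(x) = ax^4 + bx^3 + cx^2 + dx + e. Substituting each data point gives a linear system:
  e = -4
  a + b + c + d + e = 8
  16a + 8b + 4c + 2d + e = 30
  625a + 125b + 25c + 5d + e = -204
  2401a + 343b + 49c + 7d + e = -1390
Solving the system yields a = -1, b = 2, c = 6, d = 5, e = -4.
So P(x) = -x^4 + 2x^3 + 6x^2 + 5x - 4.
Then P(-3) = -100.

-100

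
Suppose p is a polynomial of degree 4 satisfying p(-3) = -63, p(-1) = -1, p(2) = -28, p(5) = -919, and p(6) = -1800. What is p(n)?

Using the Lagrange interpolation formula with nodes -3, -1, 2, 5, 6:
  L_0(n) = (n + 1)(n - 2)(n - 5)(n - 6) / 720
  L_1(n) = (n + 3)(n - 2)(n - 5)(n - 6) / -252
  L_2(n) = (n + 3)(n + 1)(n - 5)(n - 6) / 180
  L_3(n) = (n + 3)(n + 1)(n - 2)(n - 6) / -144
  L_4(n) = (n + 3)(n + 1)(n - 2)(n - 5) / 252
Then p(n) = -63·L_0(n) - 1·L_1(n) - 28·L_2(n) - 919·L_3(n) - 1800·L_4(n).
Expanding and collecting terms gives p(n) = -n⁴ - 2n³ - 3n² + 5n + 6.
Check: p(5) = -919. ✓

p(n) = -n^4 - 2n^3 - 3n^2 + 5n + 6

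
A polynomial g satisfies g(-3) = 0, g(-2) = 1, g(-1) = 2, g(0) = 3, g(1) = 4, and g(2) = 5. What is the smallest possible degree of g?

1

Forward differences of the values at s = -3, -2, -1, 0, 1, 2:
  g  : 0  1  2  3  4  5
  Δ  : 1  1  1  1  1
  Δ^2: 0  0  0  0
  Δ^3: 0  0  0
  Δ^4: 0  0
  Δ^5: 0
The first differences are constant (1) and nonzero, while all higher differences vanish, so the minimal degree is 1.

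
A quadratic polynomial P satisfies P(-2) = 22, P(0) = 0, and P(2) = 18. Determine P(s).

Using the Lagrange interpolation formula with nodes -2, 0, 2:
  L_0(s) = s(s - 2) / 8
  L_1(s) = (s + 2)(s - 2) / -4
  L_2(s) = (s + 2)s / 8
Then P(s) = 22·L_0(s) + 0·L_1(s) + 18·L_2(s).
Expanding and collecting terms gives P(s) = 5s^2 - s.
Check: P(2) = 18. ✓

P(s) = 5s^2 - s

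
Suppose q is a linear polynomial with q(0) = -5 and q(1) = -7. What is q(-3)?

1

Write q(u) = au + b. Substituting each data point gives a linear system:
  b = -5
  a + b = -7
Solving the system yields a = -2, b = -5.
So q(u) = -2u - 5.
Then q(-3) = 1.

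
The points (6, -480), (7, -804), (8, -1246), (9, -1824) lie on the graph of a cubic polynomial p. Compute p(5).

-256

Using the Lagrange interpolation formula with nodes 6, 7, 8, 9:
  L_0(x) = (x - 7)(x - 8)(x - 9) / -6
  L_1(x) = (x - 6)(x - 8)(x - 9) / 2
  L_2(x) = (x - 6)(x - 7)(x - 9) / -2
  L_3(x) = (x - 6)(x - 7)(x - 8) / 6
Then p(x) = -480·L_0(x) - 804·L_1(x) - 1246·L_2(x) - 1824·L_3(x).
Expanding and collecting terms gives p(x) = -3x^3 + 4x^2 + 5x - 6.
Evaluating at x = 5: p(5) = -256.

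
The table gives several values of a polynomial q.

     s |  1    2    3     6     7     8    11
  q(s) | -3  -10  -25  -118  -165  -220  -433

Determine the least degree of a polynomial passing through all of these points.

2

Divided differences on the nodes 1, 2, 3, 6, 7, 8, 11:
  order 0: -3  -10  -25  -118  -165  -220  -433
  order 1: -7  -15  -31  -47  -55  -71
  order 2: -4  -4  -4  -4  -4
  order 3: 0  0  0  0
  order 4: 0  0  0
  order 5: 0  0
  order 6: 0
The order-2 divided differences are all -4 (nonzero) and every higher order vanishes, so the data lies on a polynomial of degree exactly 2.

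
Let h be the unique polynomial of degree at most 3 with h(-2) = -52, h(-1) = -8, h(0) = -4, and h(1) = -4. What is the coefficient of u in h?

-4

Write h(u) = au^3 + bu^2 + cu + d. Substituting each data point gives a linear system:
  -8a + 4b - 2c + d = -52
  -a + b - c + d = -8
  d = -4
  a + b + c + d = -4
Solving the system yields a = 6, b = -2, c = -4, d = -4.
So h(u) = 6u^3 - 2u^2 - 4u - 4.
The coefficient of u is -4.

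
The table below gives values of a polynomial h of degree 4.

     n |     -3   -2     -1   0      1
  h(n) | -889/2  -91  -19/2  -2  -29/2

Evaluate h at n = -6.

Using the Lagrange interpolation formula with nodes -3, -2, -1, 0, 1:
  L_0(n) = (n + 2)(n + 1)n(n - 1) / 24
  L_1(n) = (n + 3)(n + 1)n(n - 1) / -6
  L_2(n) = (n + 3)(n + 2)n(n - 1) / 4
  L_3(n) = (n + 3)(n + 2)(n + 1)(n - 1) / -6
  L_4(n) = (n + 3)(n + 2)(n + 1)n / 24
Then h(n) = -889/2·L_0(n) - 91·L_1(n) - 19/2·L_2(n) - 2·L_3(n) - 29/2·L_4(n).
Expanding and collecting terms gives h(n) = -6n⁴ - 3n³ - 4n² + (1/2)n - 2.
Evaluating at n = -6: h(-6) = -7277.

-7277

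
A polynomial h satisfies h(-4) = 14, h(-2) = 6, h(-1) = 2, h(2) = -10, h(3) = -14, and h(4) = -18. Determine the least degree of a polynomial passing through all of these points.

Divided differences on the nodes -4, -2, -1, 2, 3, 4:
  order 0: 14  6  2  -10  -14  -18
  order 1: -4  -4  -4  -4  -4
  order 2: 0  0  0  0
  order 3: 0  0  0
  order 4: 0  0
  order 5: 0
The order-1 divided differences are all -4 (nonzero) and every higher order vanishes, so the data lies on a polynomial of degree exactly 1.

1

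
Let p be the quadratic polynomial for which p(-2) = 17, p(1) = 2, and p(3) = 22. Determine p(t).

Using the Lagrange interpolation formula with nodes -2, 1, 3:
  L_0(t) = (t - 1)(t - 3) / 15
  L_1(t) = (t + 2)(t - 3) / -6
  L_2(t) = (t + 2)(t - 1) / 10
Then p(t) = 17·L_0(t) + 2·L_1(t) + 22·L_2(t).
Expanding and collecting terms gives p(t) = 3t² - 2t + 1.
Check: p(-2) = 17. ✓

p(t) = 3t^2 - 2t + 1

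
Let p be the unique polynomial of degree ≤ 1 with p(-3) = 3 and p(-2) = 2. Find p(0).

Write p(t) = at + b. Substituting each data point gives a linear system:
  -3a + b = 3
  -2a + b = 2
Solving the system yields a = -1, b = 0.
So p(t) = -t.
Then p(0) = 0.

0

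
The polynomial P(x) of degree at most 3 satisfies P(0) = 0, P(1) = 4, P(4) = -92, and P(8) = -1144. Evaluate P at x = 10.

Write P(x) = ax^3 + bx^2 + cx + d. Substituting each data point gives a linear system:
  d = 0
  a + b + c + d = 4
  64a + 16b + 4c + d = -92
  512a + 64b + 8c + d = -1144
Solving the system yields a = -3, b = 6, c = 1, d = 0.
So P(x) = -3x³ + 6x² + x.
Then P(10) = -2390.

-2390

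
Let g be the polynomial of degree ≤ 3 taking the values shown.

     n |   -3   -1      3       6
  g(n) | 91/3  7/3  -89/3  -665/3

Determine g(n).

Write g(n) = an^3 + bn^2 + cn + d. Substituting each data point gives a linear system:
  -27a + 9b - 3c + d = 91/3
  -a + b - c + d = 7/3
  27a + 9b + 3c + d = -89/3
  216a + 36b + 6c + d = -665/3
Solving the system yields a = -1, b = 0, c = -1, d = 1/3.
So g(n) = -n^3 - n + 1/3.
Check: g(-1) = 7/3. ✓

g(n) = -n^3 - n + 1/3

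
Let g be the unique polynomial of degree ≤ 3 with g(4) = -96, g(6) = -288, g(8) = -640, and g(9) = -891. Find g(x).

g(x) = -x^3 - 2x^2

Using the Lagrange interpolation formula with nodes 4, 6, 8, 9:
  L_0(x) = (x - 6)(x - 8)(x - 9) / -40
  L_1(x) = (x - 4)(x - 8)(x - 9) / 12
  L_2(x) = (x - 4)(x - 6)(x - 9) / -8
  L_3(x) = (x - 4)(x - 6)(x - 8) / 15
Then g(x) = -96·L_0(x) - 288·L_1(x) - 640·L_2(x) - 891·L_3(x).
Expanding and collecting terms gives g(x) = -x^3 - 2x^2.
Check: g(4) = -96. ✓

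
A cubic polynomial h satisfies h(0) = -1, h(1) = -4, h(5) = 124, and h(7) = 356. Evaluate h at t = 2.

1

Write h(t) = at^3 + bt^2 + ct + d. Substituting each data point gives a linear system:
  d = -1
  a + b + c + d = -4
  125a + 25b + 5c + d = 124
  343a + 49b + 7c + d = 356
Solving the system yields a = 1, b = 1, c = -5, d = -1.
So h(t) = t^3 + t^2 - 5t - 1.
Then h(2) = 1.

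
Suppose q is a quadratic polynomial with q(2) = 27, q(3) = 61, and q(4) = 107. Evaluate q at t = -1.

-3

Using the Lagrange interpolation formula with nodes 2, 3, 4:
  L_0(t) = (t - 3)(t - 4) / 2
  L_1(t) = (t - 2)(t - 4) / -1
  L_2(t) = (t - 2)(t - 3) / 2
Then q(t) = 27·L_0(t) + 61·L_1(t) + 107·L_2(t).
Expanding and collecting terms gives q(t) = 6t^2 + 4t - 5.
Evaluating at t = -1: q(-1) = -3.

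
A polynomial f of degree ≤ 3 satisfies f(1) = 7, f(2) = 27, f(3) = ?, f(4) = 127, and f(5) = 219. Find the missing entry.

The 4 known points determine the degree-3 polynomial uniquely.
Write f(n) = an^3 + bn^2 + cn + d. Substituting each data point gives a linear system:
  a + b + c + d = 7
  8a + 4b + 2c + d = 27
  64a + 16b + 4c + d = 127
  125a + 25b + 5c + d = 219
Solving the system yields a = 1, b = 3, c = 4, d = -1.
So f(n) = n^3 + 3n^2 + 4n - 1.
Then f(3) = 65.

65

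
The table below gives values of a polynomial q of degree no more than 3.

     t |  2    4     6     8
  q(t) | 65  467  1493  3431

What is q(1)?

8

Using the Lagrange interpolation formula with nodes 2, 4, 6, 8:
  L_0(t) = (t - 4)(t - 6)(t - 8) / -48
  L_1(t) = (t - 2)(t - 6)(t - 8) / 16
  L_2(t) = (t - 2)(t - 4)(t - 8) / -16
  L_3(t) = (t - 2)(t - 4)(t - 6) / 48
Then q(t) = 65·L_0(t) + 467·L_1(t) + 1493·L_2(t) + 3431·L_3(t).
Expanding and collecting terms gives q(t) = 6t^3 + 6t^2 - 3t - 1.
Evaluating at t = 1: q(1) = 8.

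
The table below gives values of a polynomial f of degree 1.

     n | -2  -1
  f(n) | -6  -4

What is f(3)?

4

Using the Lagrange interpolation formula with nodes -2, -1:
  L_0(n) = (n + 1) / -1
  L_1(n) = (n + 2) / 1
Then f(n) = -6·L_0(n) - 4·L_1(n).
Expanding and collecting terms gives f(n) = 2n - 2.
Evaluating at n = 3: f(3) = 4.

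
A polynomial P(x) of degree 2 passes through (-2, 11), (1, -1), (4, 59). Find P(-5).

95

Write P(x) = ax^2 + bx + c. Substituting each data point gives a linear system:
  4a - 2b + c = 11
  a + b + c = -1
  16a + 4b + c = 59
Solving the system yields a = 4, b = 0, c = -5.
So P(x) = 4x^2 - 5.
Then P(-5) = 95.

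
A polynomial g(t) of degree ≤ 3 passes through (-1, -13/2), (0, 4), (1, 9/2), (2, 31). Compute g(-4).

-458

Forward differences of the values at t = -1, 0, 1, 2:
  g  : -13/2  4  9/2  31
  Δ  : 21/2  1/2  53/2
  Δ^2: -10  26
  Δ^3: 36
The third differences are constant, confirming degree 3.
Interpolating (Newton forward form) and evaluating at t = -4 gives g(-4) = -458.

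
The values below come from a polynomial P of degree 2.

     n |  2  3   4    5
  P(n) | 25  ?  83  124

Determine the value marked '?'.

50

The 3 known points determine the degree-2 polynomial uniquely.
Write P(n) = an^2 + bn + c. Substituting each data point gives a linear system:
  4a + 2b + c = 25
  16a + 4b + c = 83
  25a + 5b + c = 124
Solving the system yields a = 4, b = 5, c = -1.
So P(n) = 4n^2 + 5n - 1.
Then P(3) = 50.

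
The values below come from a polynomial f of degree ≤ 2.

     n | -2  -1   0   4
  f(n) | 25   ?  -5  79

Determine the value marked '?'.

4

The 3 known points determine the degree-2 polynomial uniquely.
Write f(n) = an^2 + bn + c. Substituting each data point gives a linear system:
  4a - 2b + c = 25
  c = -5
  16a + 4b + c = 79
Solving the system yields a = 6, b = -3, c = -5.
So f(n) = 6n^2 - 3n - 5.
Then f(-1) = 4.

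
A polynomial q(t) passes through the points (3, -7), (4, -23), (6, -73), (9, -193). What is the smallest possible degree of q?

Divided differences on the nodes 3, 4, 6, 9:
  order 0: -7  -23  -73  -193
  order 1: -16  -25  -40
  order 2: -3  -3
  order 3: 0
The order-2 divided differences are all -3 (nonzero) and every higher order vanishes, so the data lies on a polynomial of degree exactly 2.

2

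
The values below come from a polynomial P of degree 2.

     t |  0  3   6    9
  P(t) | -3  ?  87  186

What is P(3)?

On equispaced nodes a degree-2 polynomial has vanishing third forward difference, so
  - P(0) + 3·P(3) - 3·P(6) + P(9) = 0.
Substituting the known values and solving for P(3):
  3·P(3) = 72
  P(3) = 24.

24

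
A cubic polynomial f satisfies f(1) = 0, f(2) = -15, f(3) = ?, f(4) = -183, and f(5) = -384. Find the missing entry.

-68

The 4 known points determine the degree-3 polynomial uniquely.
Write f(n) = an^3 + bn^2 + cn + d. Substituting each data point gives a linear system:
  a + b + c + d = 0
  8a + 4b + 2c + d = -15
  64a + 16b + 4c + d = -183
  125a + 25b + 5c + d = -384
Solving the system yields a = -4, b = 5, c = -2, d = 1.
So f(n) = -4n³ + 5n² - 2n + 1.
Then f(3) = -68.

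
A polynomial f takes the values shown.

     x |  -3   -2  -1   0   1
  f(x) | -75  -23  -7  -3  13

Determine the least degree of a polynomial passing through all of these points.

3

Forward differences of the values at x = -3, -2, -1, 0, 1:
  f  : -75  -23  -7  -3  13
  Δ  : 52  16  4  16
  Δ^2: -36  -12  12
  Δ^3: 24  24
  Δ^4: 0
The third differences are constant (24) and nonzero, while all higher differences vanish, so the minimal degree is 3.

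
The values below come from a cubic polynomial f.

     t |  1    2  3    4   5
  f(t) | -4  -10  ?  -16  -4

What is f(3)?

On equispaced nodes a degree-3 polynomial has vanishing fourth forward difference, so
  f(1) - 4·f(2) + 6·f(3) - 4·f(4) + f(5) = 0.
Substituting the known values and solving for f(3):
  6·f(3) = -96
  f(3) = -16.

-16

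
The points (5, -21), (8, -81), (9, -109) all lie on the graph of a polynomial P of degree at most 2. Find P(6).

Write P(s) = as^2 + bs + c. Substituting each data point gives a linear system:
  25a + 5b + c = -21
  64a + 8b + c = -81
  81a + 9b + c = -109
Solving the system yields a = -2, b = 6, c = -1.
So P(s) = -2s² + 6s - 1.
Then P(6) = -37.

-37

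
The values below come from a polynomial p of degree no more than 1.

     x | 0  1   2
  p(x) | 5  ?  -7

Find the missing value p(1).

On equispaced nodes a degree-1 polynomial has vanishing second forward difference, so
  p(0) - 2·p(1) + p(2) = 0.
Substituting the known values and solving for p(1):
  -2·p(1) = 2
  p(1) = -1.

-1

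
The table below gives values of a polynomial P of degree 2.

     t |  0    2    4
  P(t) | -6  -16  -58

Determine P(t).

Write P(t) = at^2 + bt + c. Substituting each data point gives a linear system:
  c = -6
  4a + 2b + c = -16
  16a + 4b + c = -58
Solving the system yields a = -4, b = 3, c = -6.
So P(t) = -4t² + 3t - 6.
Check: P(4) = -58. ✓

P(t) = -4t^2 + 3t - 6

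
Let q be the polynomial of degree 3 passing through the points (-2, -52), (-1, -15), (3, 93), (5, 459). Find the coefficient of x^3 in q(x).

4

Write q(x) = ax^3 + bx^2 + cx + d. Substituting each data point gives a linear system:
  -8a + 4b - 2c + d = -52
  -a + b - c + d = -15
  27a + 9b + 3c + d = 93
  125a + 25b + 5c + d = 459
Solving the system yields a = 4, b = -2, c = 3, d = -6.
So q(x) = 4x^3 - 2x^2 + 3x - 6.
The leading coefficient is 4.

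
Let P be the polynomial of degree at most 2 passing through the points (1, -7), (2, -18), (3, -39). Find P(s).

P(s) = -5s^2 + 4s - 6

Using the Lagrange interpolation formula with nodes 1, 2, 3:
  L_0(s) = (s - 2)(s - 3) / 2
  L_1(s) = (s - 1)(s - 3) / -1
  L_2(s) = (s - 1)(s - 2) / 2
Then P(s) = -7·L_0(s) - 18·L_1(s) - 39·L_2(s).
Expanding and collecting terms gives P(s) = -5s^2 + 4s - 6.
Check: P(1) = -7. ✓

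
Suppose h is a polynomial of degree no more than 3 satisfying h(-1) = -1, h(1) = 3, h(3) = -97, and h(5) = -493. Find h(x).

h(x) = -4x^3 - x^2 + 6x + 2

Using the Lagrange interpolation formula with nodes -1, 1, 3, 5:
  L_0(x) = (x - 1)(x - 3)(x - 5) / -48
  L_1(x) = (x + 1)(x - 3)(x - 5) / 16
  L_2(x) = (x + 1)(x - 1)(x - 5) / -16
  L_3(x) = (x + 1)(x - 1)(x - 3) / 48
Then h(x) = -1·L_0(x) + 3·L_1(x) - 97·L_2(x) - 493·L_3(x).
Expanding and collecting terms gives h(x) = -4x^3 - x^2 + 6x + 2.
Check: h(-1) = -1. ✓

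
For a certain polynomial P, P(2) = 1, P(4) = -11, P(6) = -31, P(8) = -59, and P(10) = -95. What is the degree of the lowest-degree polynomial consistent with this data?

Forward differences of the values at x = 2, 4, 6, 8, 10:
  P  : 1  -11  -31  -59  -95
  Δ  : -12  -20  -28  -36
  Δ^2: -8  -8  -8
  Δ^3: 0  0
  Δ^4: 0
The second differences are constant (-8) and nonzero, while all higher differences vanish, so the minimal degree is 2.

2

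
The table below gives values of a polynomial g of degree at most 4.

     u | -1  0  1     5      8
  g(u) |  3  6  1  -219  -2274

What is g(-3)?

Using the Lagrange interpolation formula with nodes -1, 0, 1, 5, 8:
  L_0(u) = u(u - 1)(u - 5)(u - 8) / 108
  L_1(u) = (u + 1)(u - 1)(u - 5)(u - 8) / -40
  L_2(u) = (u + 1)u(u - 5)(u - 8) / 56
  L_3(u) = (u + 1)u(u - 1)(u - 8) / -360
  L_4(u) = (u + 1)u(u - 1)(u - 5) / 1512
Then g(u) = 3·L_0(u) + 6·L_1(u) + 1·L_2(u) - 219·L_3(u) - 2274·L_4(u).
Expanding and collecting terms gives g(u) = -u⁴ + 4u³ - 3u² - 5u + 6.
Evaluating at u = -3: g(-3) = -195.

-195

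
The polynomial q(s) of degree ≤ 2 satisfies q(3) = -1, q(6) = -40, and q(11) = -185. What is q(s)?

q(s) = -2s^2 + 5s + 2

Write q(s) = as^2 + bs + c. Substituting each data point gives a linear system:
  9a + 3b + c = -1
  36a + 6b + c = -40
  121a + 11b + c = -185
Solving the system yields a = -2, b = 5, c = 2.
So q(s) = -2s^2 + 5s + 2.
Check: q(11) = -185. ✓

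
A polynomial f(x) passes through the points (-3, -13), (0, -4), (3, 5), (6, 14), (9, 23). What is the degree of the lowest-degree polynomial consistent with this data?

1

Forward differences of the values at x = -3, 0, 3, 6, 9:
  f  : -13  -4  5  14  23
  Δ  : 9  9  9  9
  Δ^2: 0  0  0
  Δ^3: 0  0
  Δ^4: 0
The first differences are constant (9) and nonzero, while all higher differences vanish, so the minimal degree is 1.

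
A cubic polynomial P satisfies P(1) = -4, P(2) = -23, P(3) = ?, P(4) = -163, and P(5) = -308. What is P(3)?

-72

The 4 known points determine the degree-3 polynomial uniquely.
Write P(s) = as^3 + bs^2 + cs + d. Substituting each data point gives a linear system:
  a + b + c + d = -4
  8a + 4b + 2c + d = -23
  64a + 16b + 4c + d = -163
  125a + 25b + 5c + d = -308
Solving the system yields a = -2, b = -3, c = 4, d = -3.
So P(s) = -2s^3 - 3s^2 + 4s - 3.
Then P(3) = -72.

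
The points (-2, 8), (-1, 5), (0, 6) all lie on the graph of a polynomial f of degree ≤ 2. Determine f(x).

Write f(x) = ax^2 + bx + c. Substituting each data point gives a linear system:
  4a - 2b + c = 8
  a - b + c = 5
  c = 6
Solving the system yields a = 2, b = 3, c = 6.
So f(x) = 2x² + 3x + 6.
Check: f(-1) = 5. ✓

f(x) = 2x^2 + 3x + 6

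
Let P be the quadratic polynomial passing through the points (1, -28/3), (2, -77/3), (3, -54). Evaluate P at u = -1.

Using the Lagrange interpolation formula with nodes 1, 2, 3:
  L_0(u) = (u - 2)(u - 3) / 2
  L_1(u) = (u - 1)(u - 3) / -1
  L_2(u) = (u - 1)(u - 2) / 2
Then P(u) = -28/3·L_0(u) - 77/3·L_1(u) - 54·L_2(u).
Expanding and collecting terms gives P(u) = -6u² + (5/3)u - 5.
Evaluating at u = -1: P(-1) = -38/3.

-38/3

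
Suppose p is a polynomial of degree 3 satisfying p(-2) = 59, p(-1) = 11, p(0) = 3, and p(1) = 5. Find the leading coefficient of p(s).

-5

Write p(s) = as^3 + bs^2 + cs + d. Substituting each data point gives a linear system:
  -8a + 4b - 2c + d = 59
  -a + b - c + d = 11
  d = 3
  a + b + c + d = 5
Solving the system yields a = -5, b = 5, c = 2, d = 3.
So p(s) = -5s^3 + 5s^2 + 2s + 3.
The leading coefficient is -5.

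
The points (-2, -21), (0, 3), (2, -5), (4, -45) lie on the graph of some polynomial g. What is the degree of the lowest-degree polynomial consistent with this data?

Forward differences of the values at u = -2, 0, 2, 4:
  g  : -21  3  -5  -45
  Δ  : 24  -8  -40
  Δ^2: -32  -32
  Δ^3: 0
The second differences are constant (-32) and nonzero, while all higher differences vanish, so the minimal degree is 2.

2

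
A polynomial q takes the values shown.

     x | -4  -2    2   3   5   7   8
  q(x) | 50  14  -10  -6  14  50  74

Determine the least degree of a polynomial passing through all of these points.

2

Divided differences on the nodes -4, -2, 2, 3, 5, 7, 8:
  order 0: 50  14  -10  -6  14  50  74
  order 1: -18  -6  4  10  18  24
  order 2: 2  2  2  2  2
  order 3: 0  0  0  0
  order 4: 0  0  0
  order 5: 0  0
  order 6: 0
The order-2 divided differences are all 2 (nonzero) and every higher order vanishes, so the data lies on a polynomial of degree exactly 2.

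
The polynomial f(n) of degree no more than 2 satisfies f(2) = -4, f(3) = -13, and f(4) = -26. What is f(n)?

f(n) = -2n^2 + n + 2

Using the Lagrange interpolation formula with nodes 2, 3, 4:
  L_0(n) = (n - 3)(n - 4) / 2
  L_1(n) = (n - 2)(n - 4) / -1
  L_2(n) = (n - 2)(n - 3) / 2
Then f(n) = -4·L_0(n) - 13·L_1(n) - 26·L_2(n).
Expanding and collecting terms gives f(n) = -2n^2 + n + 2.
Check: f(3) = -13. ✓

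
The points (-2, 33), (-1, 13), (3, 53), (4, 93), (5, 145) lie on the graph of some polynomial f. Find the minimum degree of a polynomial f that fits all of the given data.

Divided differences on the nodes -2, -1, 3, 4, 5:
  order 0: 33  13  53  93  145
  order 1: -20  10  40  52
  order 2: 6  6  6
  order 3: 0  0
  order 4: 0
The order-2 divided differences are all 6 (nonzero) and every higher order vanishes, so the data lies on a polynomial of degree exactly 2.

2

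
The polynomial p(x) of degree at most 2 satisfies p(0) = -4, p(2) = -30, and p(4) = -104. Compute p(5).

-159

Write p(x) = ax^2 + bx + c. Substituting each data point gives a linear system:
  c = -4
  4a + 2b + c = -30
  16a + 4b + c = -104
Solving the system yields a = -6, b = -1, c = -4.
So p(x) = -6x^2 - x - 4.
Then p(5) = -159.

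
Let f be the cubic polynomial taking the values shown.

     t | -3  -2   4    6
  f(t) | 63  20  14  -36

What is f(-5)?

239

Write f(t) = at^3 + bt^2 + ct + d. Substituting each data point gives a linear system:
  -27a + 9b - 3c + d = 63
  -8a + 4b - 2c + d = 20
  64a + 16b + 4c + d = 14
  216a + 36b + 6c + d = -36
Solving the system yields a = -1, b = 5, c = 1, d = -6.
So f(t) = -t³ + 5t² + t - 6.
Then f(-5) = 239.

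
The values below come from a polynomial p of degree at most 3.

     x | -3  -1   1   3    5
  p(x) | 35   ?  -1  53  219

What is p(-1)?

9

The 4 known points determine the degree-3 polynomial uniquely.
Write p(x) = ax^3 + bx^2 + cx + d. Substituting each data point gives a linear system:
  -27a + 9b - 3c + d = 35
  a + b + c + d = -1
  27a + 9b + 3c + d = 53
  125a + 25b + 5c + d = 219
Solving the system yields a = 1, b = 5, c = -6, d = -1.
So p(x) = x³ + 5x² - 6x - 1.
Then p(-1) = 9.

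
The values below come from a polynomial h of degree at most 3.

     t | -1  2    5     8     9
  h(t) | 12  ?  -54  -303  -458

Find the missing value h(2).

-3

The 4 known points determine the degree-3 polynomial uniquely.
Write h(t) = at^3 + bt^2 + ct + d. Substituting each data point gives a linear system:
  -a + b - c + d = 12
  125a + 25b + 5c + d = -54
  512a + 64b + 8c + d = -303
  729a + 81b + 9c + d = -458
Solving the system yields a = -1, b = 4, c = -6, d = 1.
So h(t) = -t^3 + 4t^2 - 6t + 1.
Then h(2) = -3.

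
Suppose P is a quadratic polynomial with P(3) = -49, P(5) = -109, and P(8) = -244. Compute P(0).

Using the Lagrange interpolation formula with nodes 3, 5, 8:
  L_0(s) = (s - 5)(s - 8) / 10
  L_1(s) = (s - 3)(s - 8) / -6
  L_2(s) = (s - 3)(s - 5) / 15
Then P(s) = -49·L_0(s) - 109·L_1(s) - 244·L_2(s).
Expanding and collecting terms gives P(s) = -3s^2 - 6s - 4.
Evaluating at s = 0: P(0) = -4.

-4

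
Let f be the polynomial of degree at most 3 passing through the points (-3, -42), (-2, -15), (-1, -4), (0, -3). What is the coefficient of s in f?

Write f(s) = as^3 + bs^2 + cs + d. Substituting each data point gives a linear system:
  -27a + 9b - 3c + d = -42
  -8a + 4b - 2c + d = -15
  -a + b - c + d = -4
  d = -3
Solving the system yields a = 1, b = -2, c = -2, d = -3.
So f(s) = s³ - 2s² - 2s - 3.
The coefficient of s is -2.

-2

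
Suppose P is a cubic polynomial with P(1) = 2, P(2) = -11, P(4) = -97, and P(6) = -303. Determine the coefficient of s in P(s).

Write P(s) = as^3 + bs^2 + cs + d. Substituting each data point gives a linear system:
  a + b + c + d = 2
  8a + 4b + 2c + d = -11
  64a + 16b + 4c + d = -97
  216a + 36b + 6c + d = -303
Solving the system yields a = -1, b = -3, c = 3, d = 3.
So P(s) = -s^3 - 3s^2 + 3s + 3.
The coefficient of s is 3.

3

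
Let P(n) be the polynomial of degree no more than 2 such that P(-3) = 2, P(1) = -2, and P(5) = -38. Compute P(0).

Using the Lagrange interpolation formula with nodes -3, 1, 5:
  L_0(n) = (n - 1)(n - 5) / 32
  L_1(n) = (n + 3)(n - 5) / -16
  L_2(n) = (n + 3)(n - 1) / 32
Then P(n) = 2·L_0(n) - 2·L_1(n) - 38·L_2(n).
Expanding and collecting terms gives P(n) = -n^2 - 3n + 2.
Evaluating at n = 0: P(0) = 2.

2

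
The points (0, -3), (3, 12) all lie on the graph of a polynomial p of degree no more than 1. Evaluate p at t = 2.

7

Using the Lagrange interpolation formula with nodes 0, 3:
  L_0(t) = (t - 3) / -3
  L_1(t) = t / 3
Then p(t) = -3·L_0(t) + 12·L_1(t).
Expanding and collecting terms gives p(t) = 5t - 3.
Evaluating at t = 2: p(2) = 7.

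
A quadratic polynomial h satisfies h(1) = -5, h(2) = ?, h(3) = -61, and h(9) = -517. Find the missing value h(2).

The 3 known points determine the degree-2 polynomial uniquely.
Write h(n) = an^2 + bn + c. Substituting each data point gives a linear system:
  a + b + c = -5
  9a + 3b + c = -61
  81a + 9b + c = -517
Solving the system yields a = -6, b = -4, c = 5.
So h(n) = -6n² - 4n + 5.
Then h(2) = -27.

-27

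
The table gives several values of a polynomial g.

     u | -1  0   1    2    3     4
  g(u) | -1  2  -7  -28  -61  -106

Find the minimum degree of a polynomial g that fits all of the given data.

Forward differences of the values at u = -1, 0, 1, 2, 3, 4:
  g  : -1  2  -7  -28  -61  -106
  Δ  : 3  -9  -21  -33  -45
  Δ^2: -12  -12  -12  -12
  Δ^3: 0  0  0
  Δ^4: 0  0
  Δ^5: 0
The second differences are constant (-12) and nonzero, while all higher differences vanish, so the minimal degree is 2.

2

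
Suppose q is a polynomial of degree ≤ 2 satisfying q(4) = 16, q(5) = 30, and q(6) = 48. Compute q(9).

126

Write q(u) = au^2 + bu + c. Substituting each data point gives a linear system:
  16a + 4b + c = 16
  25a + 5b + c = 30
  36a + 6b + c = 48
Solving the system yields a = 2, b = -4, c = 0.
So q(u) = 2u^2 - 4u.
Then q(9) = 126.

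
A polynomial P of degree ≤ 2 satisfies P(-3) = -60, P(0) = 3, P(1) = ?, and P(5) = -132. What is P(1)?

The 3 known points determine the degree-2 polynomial uniquely.
Write P(u) = au^2 + bu + c. Substituting each data point gives a linear system:
  9a - 3b + c = -60
  c = 3
  25a + 5b + c = -132
Solving the system yields a = -6, b = 3, c = 3.
So P(u) = -6u² + 3u + 3.
Then P(1) = 0.

0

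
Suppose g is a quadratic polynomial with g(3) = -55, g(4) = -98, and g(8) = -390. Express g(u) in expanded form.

g(u) = -6u^2 - u + 2

Write g(u) = au^2 + bu + c. Substituting each data point gives a linear system:
  9a + 3b + c = -55
  16a + 4b + c = -98
  64a + 8b + c = -390
Solving the system yields a = -6, b = -1, c = 2.
So g(u) = -6u^2 - u + 2.
Check: g(4) = -98. ✓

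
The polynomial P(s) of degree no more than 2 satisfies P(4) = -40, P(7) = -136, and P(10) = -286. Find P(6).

-98

Write P(s) = as^2 + bs + c. Substituting each data point gives a linear system:
  16a + 4b + c = -40
  49a + 7b + c = -136
  100a + 10b + c = -286
Solving the system yields a = -3, b = 1, c = 4.
So P(s) = -3s² + s + 4.
Then P(6) = -98.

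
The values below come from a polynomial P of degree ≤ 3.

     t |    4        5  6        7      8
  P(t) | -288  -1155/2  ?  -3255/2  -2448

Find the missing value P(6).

-1014

On equispaced nodes a degree-3 polynomial has vanishing fourth forward difference, so
  P(4) - 4·P(5) + 6·P(6) - 4·P(7) + P(8) = 0.
Substituting the known values and solving for P(6):
  6·P(6) = -6084
  P(6) = -1014.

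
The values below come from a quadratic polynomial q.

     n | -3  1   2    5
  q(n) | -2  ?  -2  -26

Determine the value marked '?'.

The 3 known points determine the degree-2 polynomial uniquely.
Write q(n) = an^2 + bn + c. Substituting each data point gives a linear system:
  9a - 3b + c = -2
  4a + 2b + c = -2
  25a + 5b + c = -26
Solving the system yields a = -1, b = -1, c = 4.
So q(n) = -n^2 - n + 4.
Then q(1) = 2.

2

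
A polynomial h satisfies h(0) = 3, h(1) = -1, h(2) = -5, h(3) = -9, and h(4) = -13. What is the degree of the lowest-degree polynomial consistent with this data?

Forward differences of the values at n = 0, 1, 2, 3, 4:
  h  : 3  -1  -5  -9  -13
  Δ  : -4  -4  -4  -4
  Δ^2: 0  0  0
  Δ^3: 0  0
  Δ^4: 0
The first differences are constant (-4) and nonzero, while all higher differences vanish, so the minimal degree is 1.

1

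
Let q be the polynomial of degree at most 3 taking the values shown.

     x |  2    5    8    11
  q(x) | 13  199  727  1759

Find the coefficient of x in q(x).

Write q(x) = ax^3 + bx^2 + cx + d. Substituting each data point gives a linear system:
  8a + 4b + 2c + d = 13
  125a + 25b + 5c + d = 199
  512a + 64b + 8c + d = 727
  1331a + 121b + 11c + d = 1759
Solving the system yields a = 1, b = 4, c = -5, d = -1.
So q(x) = x³ + 4x² - 5x - 1.
The coefficient of x is -5.

-5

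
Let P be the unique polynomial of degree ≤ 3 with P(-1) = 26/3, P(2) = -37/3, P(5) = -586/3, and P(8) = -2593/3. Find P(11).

-7030/3

Forward differences of the values at s = -1, 2, 5, 8:
  P  : 26/3  -37/3  -586/3  -2593/3
  Δ  : -21  -183  -669
  Δ^2: -162  -486
  Δ^3: -324
The third differences are constant, confirming degree 3.
Interpolating (Newton forward form) and evaluating at s = 11 gives P(11) = -7030/3.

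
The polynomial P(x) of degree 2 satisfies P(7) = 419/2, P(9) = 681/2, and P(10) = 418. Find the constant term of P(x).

Write P(x) = ax^2 + bx + c. Substituting each data point gives a linear system:
  49a + 7b + c = 419/2
  81a + 9b + c = 681/2
  100a + 10b + c = 418
Solving the system yields a = 4, b = 3/2, c = 3.
So P(x) = 4x² + (3/2)x + 3.
The constant term is 3.

3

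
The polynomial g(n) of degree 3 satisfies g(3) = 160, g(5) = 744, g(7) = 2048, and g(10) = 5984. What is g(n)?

g(n) = 6n^3 - 2n + 4

Write g(n) = an^3 + bn^2 + cn + d. Substituting each data point gives a linear system:
  27a + 9b + 3c + d = 160
  125a + 25b + 5c + d = 744
  343a + 49b + 7c + d = 2048
  1000a + 100b + 10c + d = 5984
Solving the system yields a = 6, b = 0, c = -2, d = 4.
So g(n) = 6n^3 - 2n + 4.
Check: g(7) = 2048. ✓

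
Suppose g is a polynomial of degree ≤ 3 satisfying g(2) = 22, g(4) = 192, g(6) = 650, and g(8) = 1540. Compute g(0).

-4

Using the Lagrange interpolation formula with nodes 2, 4, 6, 8:
  L_0(t) = (t - 4)(t - 6)(t - 8) / -48
  L_1(t) = (t - 2)(t - 6)(t - 8) / 16
  L_2(t) = (t - 2)(t - 4)(t - 8) / -16
  L_3(t) = (t - 2)(t - 4)(t - 6) / 48
Then g(t) = 22·L_0(t) + 192·L_1(t) + 650·L_2(t) + 1540·L_3(t).
Expanding and collecting terms gives g(t) = 3t^3 + t - 4.
Evaluating at t = 0: g(0) = -4.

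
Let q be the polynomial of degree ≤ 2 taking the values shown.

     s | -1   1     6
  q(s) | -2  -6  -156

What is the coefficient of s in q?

-2

Write q(s) = as^2 + bs + c. Substituting each data point gives a linear system:
  a - b + c = -2
  a + b + c = -6
  36a + 6b + c = -156
Solving the system yields a = -4, b = -2, c = 0.
So q(s) = -4s^2 - 2s.
The coefficient of s is -2.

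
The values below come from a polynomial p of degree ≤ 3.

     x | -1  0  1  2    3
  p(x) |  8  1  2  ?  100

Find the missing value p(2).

The 4 known points determine the degree-3 polynomial uniquely.
Write p(x) = ax^3 + bx^2 + cx + d. Substituting each data point gives a linear system:
  -a + b - c + d = 8
  d = 1
  a + b + c + d = 2
  27a + 9b + 3c + d = 100
Solving the system yields a = 3, b = 4, c = -6, d = 1.
So p(x) = 3x^3 + 4x^2 - 6x + 1.
Then p(2) = 29.

29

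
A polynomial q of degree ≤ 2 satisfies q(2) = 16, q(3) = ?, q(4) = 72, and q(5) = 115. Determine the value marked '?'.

On equispaced nodes a degree-2 polynomial has vanishing third forward difference, so
  - q(2) + 3·q(3) - 3·q(4) + q(5) = 0.
Substituting the known values and solving for q(3):
  3·q(3) = 117
  q(3) = 39.

39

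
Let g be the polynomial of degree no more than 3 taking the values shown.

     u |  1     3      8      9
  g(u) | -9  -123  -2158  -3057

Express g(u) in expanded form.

Write g(u) = au^3 + bu^2 + cu + d. Substituting each data point gives a linear system:
  a + b + c + d = -9
  27a + 9b + 3c + d = -123
  512a + 64b + 8c + d = -2158
  729a + 81b + 9c + d = -3057
Solving the system yields a = -4, b = -2, c = 3, d = -6.
So g(u) = -4u^3 - 2u^2 + 3u - 6.
Check: g(3) = -123. ✓

g(u) = -4u^3 - 2u^2 + 3u - 6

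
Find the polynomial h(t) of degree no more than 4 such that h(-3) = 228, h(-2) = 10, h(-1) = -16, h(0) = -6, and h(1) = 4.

Using the Lagrange interpolation formula with nodes -3, -2, -1, 0, 1:
  L_0(t) = (t + 2)(t + 1)t(t - 1) / 24
  L_1(t) = (t + 3)(t + 1)t(t - 1) / -6
  L_2(t) = (t + 3)(t + 2)t(t - 1) / 4
  L_3(t) = (t + 3)(t + 2)(t + 1)(t - 1) / -6
  L_4(t) = (t + 3)(t + 2)(t + 1)t / 24
Then h(t) = 228·L_0(t) + 10·L_1(t) - 16·L_2(t) - 6·L_3(t) + 4·L_4(t).
Expanding and collecting terms gives h(t) = 5t^4 + 4t^3 - 5t^2 + 6t - 6.
Check: h(-1) = -16. ✓

h(t) = 5t^4 + 4t^3 - 5t^2 + 6t - 6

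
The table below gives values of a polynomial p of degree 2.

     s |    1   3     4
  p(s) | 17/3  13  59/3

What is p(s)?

Write p(s) = as^2 + bs + c. Substituting each data point gives a linear system:
  a + b + c = 17/3
  9a + 3b + c = 13
  16a + 4b + c = 59/3
Solving the system yields a = 1, b = -1/3, c = 5.
So p(s) = s^2 - (1/3)s + 5.
Check: p(3) = 13. ✓

p(s) = s^2 - (1/3)s + 5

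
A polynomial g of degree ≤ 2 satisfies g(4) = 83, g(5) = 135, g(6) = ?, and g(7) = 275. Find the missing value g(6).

199

On equispaced nodes a degree-2 polynomial has vanishing third forward difference, so
  - g(4) + 3·g(5) - 3·g(6) + g(7) = 0.
Substituting the known values and solving for g(6):
  -3·g(6) = -597
  g(6) = 199.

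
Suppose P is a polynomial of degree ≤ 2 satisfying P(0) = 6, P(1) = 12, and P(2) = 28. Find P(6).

192

Write P(n) = an^2 + bn + c. Substituting each data point gives a linear system:
  c = 6
  a + b + c = 12
  4a + 2b + c = 28
Solving the system yields a = 5, b = 1, c = 6.
So P(n) = 5n^2 + n + 6.
Then P(6) = 192.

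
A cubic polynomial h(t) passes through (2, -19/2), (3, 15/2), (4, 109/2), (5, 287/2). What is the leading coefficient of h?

2

Write h(t) = at^3 + bt^2 + ct + d. Substituting each data point gives a linear system:
  8a + 4b + 2c + d = -19/2
  27a + 9b + 3c + d = 15/2
  64a + 16b + 4c + d = 109/2
  125a + 25b + 5c + d = 287/2
Solving the system yields a = 2, b = -3, c = -6, d = -3/2.
So h(t) = 2t^3 - 3t^2 - 6t - 3/2.
The leading coefficient is 2.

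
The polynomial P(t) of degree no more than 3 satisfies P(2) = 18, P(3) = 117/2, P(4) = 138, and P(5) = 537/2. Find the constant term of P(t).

6

Write P(t) = at^3 + bt^2 + ct + d. Substituting each data point gives a linear system:
  8a + 4b + 2c + d = 18
  27a + 9b + 3c + d = 117/2
  64a + 16b + 4c + d = 138
  125a + 25b + 5c + d = 537/2
Solving the system yields a = 2, b = 3/2, c = -5, d = 6.
So P(t) = 2t^3 + (3/2)t^2 - 5t + 6.
The constant term is 6.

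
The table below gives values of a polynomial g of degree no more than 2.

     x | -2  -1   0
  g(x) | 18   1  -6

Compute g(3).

Forward differences of the values at x = -2, -1, 0:
  g  : 18  1  -6
  Δ  : -17  -7
  Δ^2: 10
The second differences are constant, confirming degree 2.
Interpolating (Newton forward form) and evaluating at x = 3 gives g(3) = 33.

33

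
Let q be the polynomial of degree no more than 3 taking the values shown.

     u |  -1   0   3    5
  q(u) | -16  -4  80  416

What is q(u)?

Using the Lagrange interpolation formula with nodes -1, 0, 3, 5:
  L_0(u) = u(u - 3)(u - 5) / -24
  L_1(u) = (u + 1)(u - 3)(u - 5) / 15
  L_2(u) = (u + 1)u(u - 5) / -24
  L_3(u) = (u + 1)u(u - 3) / 60
Then q(u) = -16·L_0(u) - 4·L_1(u) + 80·L_2(u) + 416·L_3(u).
Expanding and collecting terms gives q(u) = 4u^3 - 4u^2 + 4u - 4.
Check: q(5) = 416. ✓

q(u) = 4u^3 - 4u^2 + 4u - 4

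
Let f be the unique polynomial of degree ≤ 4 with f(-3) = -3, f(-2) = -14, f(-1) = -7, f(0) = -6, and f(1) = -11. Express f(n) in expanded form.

Write f(n) = an^4 + bn^3 + cn^2 + dn + e. Substituting each data point gives a linear system:
  81a - 27b + 9c - 3d + e = -3
  16a - 8b + 4c - 2d + e = -14
  a - b + c - d + e = -7
  e = -6
  a + b + c + d + e = -11
Solving the system yields a = 1, b = 2, c = -4, d = -4, e = -6.
So f(n) = n^4 + 2n^3 - 4n^2 - 4n - 6.
Check: f(-2) = -14. ✓

f(n) = n^4 + 2n^3 - 4n^2 - 4n - 6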